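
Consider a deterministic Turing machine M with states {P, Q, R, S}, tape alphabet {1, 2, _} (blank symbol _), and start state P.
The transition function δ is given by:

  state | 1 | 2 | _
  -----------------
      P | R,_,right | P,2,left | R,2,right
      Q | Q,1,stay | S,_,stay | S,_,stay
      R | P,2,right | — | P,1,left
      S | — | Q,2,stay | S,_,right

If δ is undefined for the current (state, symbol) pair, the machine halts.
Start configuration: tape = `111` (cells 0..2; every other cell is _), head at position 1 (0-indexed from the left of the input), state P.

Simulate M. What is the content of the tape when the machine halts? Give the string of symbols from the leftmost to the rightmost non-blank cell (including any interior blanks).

12221

P | 1[1]1__   read 1 → write _, move right, go to R
R | 1_[1]__   read 1 → write 2, move right, go to P
P | 1_2[_]_   read _ → write 2, move right, go to R
R | 1_22[_]   read _ → write 1, move left, go to P
P | 1_2[2]1   read 2 → write 2, move left, go to P
P | 1_[2]21   read 2 → write 2, move left, go to P
P | 1[_]221   read _ → write 2, move right, go to R
R | 12[2]21
The non-blank tape span at halt is 12221.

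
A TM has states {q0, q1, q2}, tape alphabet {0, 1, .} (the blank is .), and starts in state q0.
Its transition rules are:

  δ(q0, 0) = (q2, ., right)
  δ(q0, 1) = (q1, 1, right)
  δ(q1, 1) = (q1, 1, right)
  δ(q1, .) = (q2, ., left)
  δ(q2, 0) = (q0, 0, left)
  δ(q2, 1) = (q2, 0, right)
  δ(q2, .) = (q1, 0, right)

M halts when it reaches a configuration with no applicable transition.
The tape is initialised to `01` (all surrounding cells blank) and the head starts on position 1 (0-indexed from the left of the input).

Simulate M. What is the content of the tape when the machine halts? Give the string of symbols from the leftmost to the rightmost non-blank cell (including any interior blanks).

0.0

state=q0 head=1 tape=0[1]..   (q0,1)→(q1,1,right)
state=q1 head=2 tape=01[.].   (q1,.)→(q2,.,left)
state=q2 head=1 tape=0[1]..   (q2,1)→(q2,0,right)
state=q2 head=2 tape=00[.].   (q2,.)→(q1,0,right)
state=q1 head=3 tape=000[.]   (q1,.)→(q2,.,left)
state=q2 head=2 tape=00[0].   (q2,0)→(q0,0,left)
state=q0 head=1 tape=0[0]0.   (q0,0)→(q2,.,right)
state=q2 head=2 tape=0.[0].   (q2,0)→(q0,0,left)
state=q0 head=1 tape=0[.]0.
The non-blank tape span at halt is 0.0.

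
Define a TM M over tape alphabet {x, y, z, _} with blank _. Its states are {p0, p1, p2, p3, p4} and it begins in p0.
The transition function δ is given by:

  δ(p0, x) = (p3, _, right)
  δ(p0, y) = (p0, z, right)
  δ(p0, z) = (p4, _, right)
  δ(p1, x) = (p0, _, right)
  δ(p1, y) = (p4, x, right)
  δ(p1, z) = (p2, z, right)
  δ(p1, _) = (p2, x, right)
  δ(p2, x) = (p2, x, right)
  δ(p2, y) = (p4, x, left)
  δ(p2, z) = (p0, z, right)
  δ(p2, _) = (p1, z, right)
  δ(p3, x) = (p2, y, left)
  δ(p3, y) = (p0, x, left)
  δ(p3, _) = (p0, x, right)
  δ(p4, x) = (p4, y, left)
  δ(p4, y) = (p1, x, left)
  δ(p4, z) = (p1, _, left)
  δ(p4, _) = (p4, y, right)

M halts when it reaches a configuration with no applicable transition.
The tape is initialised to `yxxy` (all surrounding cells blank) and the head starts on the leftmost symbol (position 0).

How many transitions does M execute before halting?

state=p0 head=0 tape=[y]xxy__   (p0,y)→(p0,z,right)
state=p0 head=1 tape=z[x]xy__   (p0,x)→(p3,_,right)
state=p3 head=2 tape=z_[x]y__   (p3,x)→(p2,y,left)
state=p2 head=1 tape=z[_]yy__   (p2,_)→(p1,z,right)
state=p1 head=2 tape=zz[y]y__   (p1,y)→(p4,x,right)
state=p4 head=3 tape=zzx[y]__   (p4,y)→(p1,x,left)
state=p1 head=2 tape=zz[x]x__   (p1,x)→(p0,_,right)
state=p0 head=3 tape=zz_[x]__   (p0,x)→(p3,_,right)
state=p3 head=4 tape=zz__[_]_   (p3,_)→(p0,x,right)
state=p0 head=5 tape=zz__x[_]
M halts after 9 transitions.

9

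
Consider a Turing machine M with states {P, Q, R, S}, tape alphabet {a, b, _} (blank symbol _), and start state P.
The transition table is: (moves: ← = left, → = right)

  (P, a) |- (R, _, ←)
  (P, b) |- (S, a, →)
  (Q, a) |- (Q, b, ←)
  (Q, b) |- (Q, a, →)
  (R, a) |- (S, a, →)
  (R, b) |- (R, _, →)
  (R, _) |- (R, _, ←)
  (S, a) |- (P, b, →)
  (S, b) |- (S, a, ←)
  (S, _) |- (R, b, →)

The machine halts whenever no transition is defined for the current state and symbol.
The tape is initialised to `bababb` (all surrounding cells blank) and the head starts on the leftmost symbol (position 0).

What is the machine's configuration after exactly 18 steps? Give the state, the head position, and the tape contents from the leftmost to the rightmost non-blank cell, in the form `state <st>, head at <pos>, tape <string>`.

state R, head at 4, tape aba

P | [b]ababb   read b → write a, move →, go to S
S | a[a]babb   read a → write b, move →, go to P
P | ab[b]abb   read b → write a, move →, go to S
S | aba[a]bb   read a → write b, move →, go to P
P | abab[b]b   read b → write a, move →, go to S
S | ababa[b]   read b → write a, move ←, go to S
S | abab[a]a   read a → write b, move →, go to P
P | ababb[a]   read a → write _, move ←, go to R
R | abab[b]_   read b → write _, move →, go to R
R | abab_[_]   read _ → write _, move ←, go to R
R | abab[_]_   read _ → write _, move ←, go to R
R | aba[b]__   read b → write _, move →, go to R
R | aba_[_]_   read _ → write _, move ←, go to R
R | aba[_]__   read _ → write _, move ←, go to R
R | ab[a]___   read a → write a, move →, go to S
S | aba[_]__   read _ → write b, move →, go to R
R | abab[_]_   read _ → write _, move ←, go to R
R | aba[b]__   read b → write _, move →, go to R
R | aba_[_]_
After 18 steps: state R, head at 4, tape aba.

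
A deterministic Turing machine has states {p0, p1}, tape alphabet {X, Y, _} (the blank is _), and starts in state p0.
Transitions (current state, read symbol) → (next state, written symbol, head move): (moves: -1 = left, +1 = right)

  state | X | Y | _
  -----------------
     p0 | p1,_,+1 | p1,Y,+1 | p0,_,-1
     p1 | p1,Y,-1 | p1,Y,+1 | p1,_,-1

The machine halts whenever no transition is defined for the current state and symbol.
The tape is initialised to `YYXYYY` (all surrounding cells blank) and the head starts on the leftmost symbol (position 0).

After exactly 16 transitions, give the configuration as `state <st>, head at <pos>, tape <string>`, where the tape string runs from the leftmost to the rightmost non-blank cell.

state p1, head at 6, tape YYYYYY

state=p0 head=0 tape=[Y]YXYYY_   (p0,Y)→(p1,Y,+1)
state=p1 head=1 tape=Y[Y]XYYY_   (p1,Y)→(p1,Y,+1)
state=p1 head=2 tape=YY[X]YYY_   (p1,X)→(p1,Y,-1)
state=p1 head=1 tape=Y[Y]YYYY_   (p1,Y)→(p1,Y,+1)
state=p1 head=2 tape=YY[Y]YYY_   (p1,Y)→(p1,Y,+1)
state=p1 head=3 tape=YYY[Y]YY_   (p1,Y)→(p1,Y,+1)
state=p1 head=4 tape=YYYY[Y]Y_   (p1,Y)→(p1,Y,+1)
state=p1 head=5 tape=YYYYY[Y]_   (p1,Y)→(p1,Y,+1)
state=p1 head=6 tape=YYYYYY[_]   (p1,_)→(p1,_,-1)
state=p1 head=5 tape=YYYYY[Y]_   (p1,Y)→(p1,Y,+1)
state=p1 head=6 tape=YYYYYY[_]   (p1,_)→(p1,_,-1)
state=p1 head=5 tape=YYYYY[Y]_   (p1,Y)→(p1,Y,+1)
state=p1 head=6 tape=YYYYYY[_]   (p1,_)→(p1,_,-1)
state=p1 head=5 tape=YYYYY[Y]_   (p1,Y)→(p1,Y,+1)
state=p1 head=6 tape=YYYYYY[_]   (p1,_)→(p1,_,-1)
state=p1 head=5 tape=YYYYY[Y]_   (p1,Y)→(p1,Y,+1)
state=p1 head=6 tape=YYYYYY[_]
After 16 steps: state p1, head at 6, tape YYYYYY.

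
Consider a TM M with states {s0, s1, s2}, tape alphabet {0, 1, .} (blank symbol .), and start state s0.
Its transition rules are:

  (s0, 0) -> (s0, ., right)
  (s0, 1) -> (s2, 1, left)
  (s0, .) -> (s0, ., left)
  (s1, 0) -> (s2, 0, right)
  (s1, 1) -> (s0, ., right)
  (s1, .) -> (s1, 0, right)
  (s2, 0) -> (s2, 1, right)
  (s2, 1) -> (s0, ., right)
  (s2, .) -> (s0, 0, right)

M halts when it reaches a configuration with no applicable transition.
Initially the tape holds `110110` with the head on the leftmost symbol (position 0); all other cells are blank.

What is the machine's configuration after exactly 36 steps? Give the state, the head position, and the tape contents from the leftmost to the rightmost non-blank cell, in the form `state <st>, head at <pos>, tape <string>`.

s0 | .[1]10110.   read 1 → write 1, move left, go to s2
s2 | [.]110110.   read . → write 0, move right, go to s0
s0 | 0[1]10110.   read 1 → write 1, move left, go to s2
s2 | [0]110110.   read 0 → write 1, move right, go to s2
s2 | 1[1]10110.   read 1 → write ., move right, go to s0
s0 | 1.[1]0110.   read 1 → write 1, move left, go to s2
s2 | 1[.]10110.   read . → write 0, move right, go to s0
s0 | 10[1]0110.   read 1 → write 1, move left, go to s2
s2 | 1[0]10110.   read 0 → write 1, move right, go to s2
s2 | 11[1]0110.   read 1 → write ., move right, go to s0
s0 | 11.[0]110.   read 0 → write ., move right, go to s0
s0 | 11..[1]10.   read 1 → write 1, move left, go to s2
s2 | 11.[.]110.   read . → write 0, move right, go to s0
s0 | 11.0[1]10.   read 1 → write 1, move left, go to s2
s2 | 11.[0]110.   read 0 → write 1, move right, go to s2
s2 | 11.1[1]10.   read 1 → write ., move right, go to s0
s0 | 11.1.[1]0.   read 1 → write 1, move left, go to s2
s2 | 11.1[.]10.   read . → write 0, move right, go to s0
s0 | 11.10[1]0.   read 1 → write 1, move left, go to s2
s2 | 11.1[0]10.   read 0 → write 1, move right, go to s2
s2 | 11.11[1]0.   read 1 → write ., move right, go to s0
s0 | 11.11.[0].   read 0 → write ., move right, go to s0
s0 | 11.11..[.]   read . → write ., move left, go to s0
s0 | 11.11.[.].   read . → write ., move left, go to s0
s0 | 11.11[.]..   read . → write ., move left, go to s0
s0 | 11.1[1]...   read 1 → write 1, move left, go to s2
s2 | 11.[1]1...   read 1 → write ., move right, go to s0
s0 | 11..[1]...   read 1 → write 1, move left, go to s2
s2 | 11.[.]1...   read . → write 0, move right, go to s0
s0 | 11.0[1]...   read 1 → write 1, move left, go to s2
s2 | 11.[0]1...   read 0 → write 1, move right, go to s2
s2 | 11.1[1]...   read 1 → write ., move right, go to s0
s0 | 11.1.[.]..   read . → write ., move left, go to s0
s0 | 11.1[.]...   read . → write ., move left, go to s0
s0 | 11.[1]....   read 1 → write 1, move left, go to s2
s2 | 11[.]1....   read . → write 0, move right, go to s0
s0 | 110[1]....
After 36 steps: state s0, head at 2, tape 1101.

state s0, head at 2, tape 1101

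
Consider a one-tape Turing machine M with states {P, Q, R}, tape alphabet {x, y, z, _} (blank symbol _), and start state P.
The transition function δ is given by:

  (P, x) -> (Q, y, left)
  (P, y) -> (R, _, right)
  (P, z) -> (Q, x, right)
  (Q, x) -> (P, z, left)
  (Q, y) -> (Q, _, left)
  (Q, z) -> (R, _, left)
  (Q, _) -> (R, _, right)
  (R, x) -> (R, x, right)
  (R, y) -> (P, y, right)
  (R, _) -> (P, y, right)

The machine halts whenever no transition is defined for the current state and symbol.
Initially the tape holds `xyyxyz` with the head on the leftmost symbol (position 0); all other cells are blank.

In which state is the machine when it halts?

P

P | _[x]yyxyz___   read x → write y, move left, go to Q
Q | [_]yyyxyz___   read _ → write _, move right, go to R
R | _[y]yyxyz___   read y → write y, move right, go to P
P | _y[y]yxyz___   read y → write _, move right, go to R
R | _y_[y]xyz___   read y → write y, move right, go to P
P | _y_y[x]yz___   read x → write y, move left, go to Q
Q | _y_[y]yyz___   read y → write _, move left, go to Q
Q | _y[_]_yyz___   read _ → write _, move right, go to R
R | _y_[_]yyz___   read _ → write y, move right, go to P
P | _y_y[y]yz___   read y → write _, move right, go to R
R | _y_y_[y]z___   read y → write y, move right, go to P
P | _y_y_y[z]___   read z → write x, move right, go to Q
Q | _y_y_yx[_]__   read _ → write _, move right, go to R
R | _y_y_yx_[_]_   read _ → write y, move right, go to P
P | _y_y_yx_y[_]
No transition is defined for (P, _); M halts in state P.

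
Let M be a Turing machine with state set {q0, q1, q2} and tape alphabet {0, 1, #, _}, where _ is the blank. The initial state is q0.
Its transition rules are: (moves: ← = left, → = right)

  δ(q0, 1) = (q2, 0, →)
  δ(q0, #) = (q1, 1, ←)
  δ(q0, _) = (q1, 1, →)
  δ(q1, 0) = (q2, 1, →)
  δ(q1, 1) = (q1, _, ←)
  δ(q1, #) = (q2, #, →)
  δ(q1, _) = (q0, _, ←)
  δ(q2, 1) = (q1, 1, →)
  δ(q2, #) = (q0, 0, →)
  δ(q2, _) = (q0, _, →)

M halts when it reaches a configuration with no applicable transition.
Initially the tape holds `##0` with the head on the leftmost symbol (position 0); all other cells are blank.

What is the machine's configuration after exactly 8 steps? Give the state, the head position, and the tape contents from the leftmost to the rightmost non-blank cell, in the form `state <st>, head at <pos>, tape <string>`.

state q0, head at 2, tape 0_000

q0 | __[#]#0   read # → write 1, move ←, go to q1
q1 | _[_]1#0   read _ → write _, move ←, go to q0
q0 | [_]_1#0   read _ → write 1, move →, go to q1
q1 | 1[_]1#0   read _ → write _, move ←, go to q0
q0 | [1]_1#0   read 1 → write 0, move →, go to q2
q2 | 0[_]1#0   read _ → write _, move →, go to q0
q0 | 0_[1]#0   read 1 → write 0, move →, go to q2
q2 | 0_0[#]0   read # → write 0, move →, go to q0
q0 | 0_00[0]
After 8 steps: state q0, head at 2, tape 0_000.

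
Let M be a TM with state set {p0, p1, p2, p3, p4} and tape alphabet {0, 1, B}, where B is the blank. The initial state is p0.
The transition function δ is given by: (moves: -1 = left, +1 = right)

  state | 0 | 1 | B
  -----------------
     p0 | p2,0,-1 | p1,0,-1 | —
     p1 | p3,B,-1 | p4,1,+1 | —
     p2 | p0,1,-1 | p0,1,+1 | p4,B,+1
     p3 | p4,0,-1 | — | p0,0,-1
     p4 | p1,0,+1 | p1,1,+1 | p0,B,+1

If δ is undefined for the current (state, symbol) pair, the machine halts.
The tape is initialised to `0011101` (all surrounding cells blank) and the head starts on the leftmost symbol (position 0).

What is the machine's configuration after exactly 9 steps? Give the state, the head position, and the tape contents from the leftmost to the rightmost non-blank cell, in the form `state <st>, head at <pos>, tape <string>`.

p0 | B[0]011101   read 0 → write 0, move -1, go to p2
p2 | [B]0011101   read B → write B, move +1, go to p4
p4 | B[0]011101   read 0 → write 0, move +1, go to p1
p1 | B0[0]11101   read 0 → write B, move -1, go to p3
p3 | B[0]B11101   read 0 → write 0, move -1, go to p4
p4 | [B]0B11101   read B → write B, move +1, go to p0
p0 | B[0]B11101   read 0 → write 0, move -1, go to p2
p2 | [B]0B11101   read B → write B, move +1, go to p4
p4 | B[0]B11101   read 0 → write 0, move +1, go to p1
p1 | B0[B]11101
After 9 steps: state p1, head at 1, tape 0B11101.

state p1, head at 1, tape 0B11101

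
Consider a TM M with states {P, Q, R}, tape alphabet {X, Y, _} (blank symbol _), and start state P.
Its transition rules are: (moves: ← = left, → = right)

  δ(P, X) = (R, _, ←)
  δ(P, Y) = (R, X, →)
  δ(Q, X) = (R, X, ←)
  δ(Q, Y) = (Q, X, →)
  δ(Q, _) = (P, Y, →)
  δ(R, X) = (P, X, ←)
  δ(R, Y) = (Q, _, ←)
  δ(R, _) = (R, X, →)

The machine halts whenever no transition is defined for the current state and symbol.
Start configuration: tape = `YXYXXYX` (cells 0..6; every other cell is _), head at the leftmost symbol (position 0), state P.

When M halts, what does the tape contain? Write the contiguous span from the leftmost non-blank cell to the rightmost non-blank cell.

X_XYXXYX

state=P head=0 tape=__[Y]XYXXYX   (P,Y)→(R,X,→)
state=R head=1 tape=__X[X]YXXYX   (R,X)→(P,X,←)
state=P head=0 tape=__[X]XYXXYX   (P,X)→(R,_,←)
state=R head=-1 tape=_[_]_XYXXYX   (R,_)→(R,X,→)
state=R head=0 tape=_X[_]XYXXYX   (R,_)→(R,X,→)
state=R head=1 tape=_XX[X]YXXYX   (R,X)→(P,X,←)
state=P head=0 tape=_X[X]XYXXYX   (P,X)→(R,_,←)
state=R head=-1 tape=_[X]_XYXXYX   (R,X)→(P,X,←)
state=P head=-2 tape=[_]X_XYXXYX
The non-blank tape span at halt is X_XYXXYX.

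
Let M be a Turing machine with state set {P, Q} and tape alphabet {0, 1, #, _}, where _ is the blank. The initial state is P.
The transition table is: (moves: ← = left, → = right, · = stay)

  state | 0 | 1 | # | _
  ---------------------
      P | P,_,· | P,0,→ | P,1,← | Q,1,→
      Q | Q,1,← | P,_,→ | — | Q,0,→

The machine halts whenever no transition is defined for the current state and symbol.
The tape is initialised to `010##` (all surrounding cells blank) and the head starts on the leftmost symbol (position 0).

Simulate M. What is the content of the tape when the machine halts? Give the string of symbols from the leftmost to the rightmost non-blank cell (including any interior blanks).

state=P head=0 tape=[0]10##   (P,0)→(P,_,·)
state=P head=0 tape=[_]10##   (P,_)→(Q,1,→)
state=Q head=1 tape=1[1]0##   (Q,1)→(P,_,→)
state=P head=2 tape=1_[0]##   (P,0)→(P,_,·)
state=P head=2 tape=1_[_]##   (P,_)→(Q,1,→)
state=Q head=3 tape=1_1[#]#
The non-blank tape span at halt is 1_1##.

1_1##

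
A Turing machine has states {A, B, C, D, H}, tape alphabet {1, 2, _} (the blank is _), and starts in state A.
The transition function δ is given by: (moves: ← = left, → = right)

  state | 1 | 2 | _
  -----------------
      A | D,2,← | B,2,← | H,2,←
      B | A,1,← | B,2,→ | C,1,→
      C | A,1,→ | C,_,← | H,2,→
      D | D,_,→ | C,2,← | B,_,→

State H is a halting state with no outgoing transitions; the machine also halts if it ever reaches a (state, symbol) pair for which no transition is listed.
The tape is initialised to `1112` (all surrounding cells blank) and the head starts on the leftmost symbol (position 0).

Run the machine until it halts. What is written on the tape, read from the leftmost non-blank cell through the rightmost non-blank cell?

12112

state=A head=0 tape=_[1]112   (A,1)→(D,2,←)
state=D head=-1 tape=[_]2112   (D,_)→(B,_,→)
state=B head=0 tape=_[2]112   (B,2)→(B,2,→)
state=B head=1 tape=_2[1]12   (B,1)→(A,1,←)
state=A head=0 tape=_[2]112   (A,2)→(B,2,←)
state=B head=-1 tape=[_]2112   (B,_)→(C,1,→)
state=C head=0 tape=1[2]112   (C,2)→(C,_,←)
state=C head=-1 tape=[1]_112   (C,1)→(A,1,→)
state=A head=0 tape=1[_]112   (A,_)→(H,2,←)
state=H head=-1 tape=[1]2112
The non-blank tape span at halt is 12112.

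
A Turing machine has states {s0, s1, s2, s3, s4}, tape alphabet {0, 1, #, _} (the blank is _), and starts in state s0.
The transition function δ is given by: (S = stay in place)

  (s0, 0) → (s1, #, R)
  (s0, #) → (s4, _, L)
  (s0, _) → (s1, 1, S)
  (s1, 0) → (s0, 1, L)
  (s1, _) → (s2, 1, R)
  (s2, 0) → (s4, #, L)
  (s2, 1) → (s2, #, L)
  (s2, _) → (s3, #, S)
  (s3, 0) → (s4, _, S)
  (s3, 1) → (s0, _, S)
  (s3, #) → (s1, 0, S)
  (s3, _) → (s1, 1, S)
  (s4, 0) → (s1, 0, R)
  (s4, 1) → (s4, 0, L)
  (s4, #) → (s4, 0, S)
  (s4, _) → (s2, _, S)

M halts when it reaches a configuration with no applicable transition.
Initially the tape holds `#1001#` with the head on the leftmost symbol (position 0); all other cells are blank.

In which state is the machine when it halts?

s1

s0 | __[#]1001#   read # → write _, move L, go to s4
s4 | _[_]_1001#   read _ → write _, move S, go to s2
s2 | _[_]_1001#   read _ → write #, move S, go to s3
s3 | _[#]_1001#   read # → write 0, move S, go to s1
s1 | _[0]_1001#   read 0 → write 1, move L, go to s0
s0 | [_]1_1001#   read _ → write 1, move S, go to s1
s1 | [1]1_1001#
No transition is defined for (s1, 1); M halts in state s1.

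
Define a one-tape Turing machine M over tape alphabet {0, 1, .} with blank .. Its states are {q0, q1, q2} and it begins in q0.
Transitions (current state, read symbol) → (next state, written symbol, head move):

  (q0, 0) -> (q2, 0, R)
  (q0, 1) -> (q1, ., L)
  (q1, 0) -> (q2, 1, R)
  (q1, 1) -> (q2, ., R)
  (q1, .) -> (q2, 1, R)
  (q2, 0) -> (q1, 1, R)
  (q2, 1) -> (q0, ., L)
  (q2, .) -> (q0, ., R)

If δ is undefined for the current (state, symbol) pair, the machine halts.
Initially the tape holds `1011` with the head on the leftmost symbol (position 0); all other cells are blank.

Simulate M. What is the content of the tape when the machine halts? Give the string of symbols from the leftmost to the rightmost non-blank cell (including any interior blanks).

q0 | .[1]011.   read 1 → write ., move L, go to q1
q1 | [.].011.   read . → write 1, move R, go to q2
q2 | 1[.]011.   read . → write ., move R, go to q0
q0 | 1.[0]11.   read 0 → write 0, move R, go to q2
q2 | 1.0[1]1.   read 1 → write ., move L, go to q0
q0 | 1.[0].1.   read 0 → write 0, move R, go to q2
q2 | 1.0[.]1.   read . → write ., move R, go to q0
q0 | 1.0.[1].   read 1 → write ., move L, go to q1
q1 | 1.0[.]..   read . → write 1, move R, go to q2
q2 | 1.01[.].   read . → write ., move R, go to q0
q0 | 1.01.[.]
The non-blank tape span at halt is 1.01.

1.01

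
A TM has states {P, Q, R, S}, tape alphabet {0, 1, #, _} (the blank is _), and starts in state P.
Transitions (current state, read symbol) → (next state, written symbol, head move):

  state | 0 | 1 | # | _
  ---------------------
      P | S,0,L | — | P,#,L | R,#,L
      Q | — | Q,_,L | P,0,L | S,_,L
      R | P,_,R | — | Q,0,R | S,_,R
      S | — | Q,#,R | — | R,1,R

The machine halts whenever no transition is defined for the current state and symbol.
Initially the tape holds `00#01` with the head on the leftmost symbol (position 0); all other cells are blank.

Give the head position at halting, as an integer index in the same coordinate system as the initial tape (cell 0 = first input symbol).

0

P | _[0]0#01   read 0 → write 0, move L, go to S
S | [_]00#01   read _ → write 1, move R, go to R
R | 1[0]0#01   read 0 → write _, move R, go to P
P | 1_[0]#01   read 0 → write 0, move L, go to S
S | 1[_]0#01   read _ → write 1, move R, go to R
R | 11[0]#01   read 0 → write _, move R, go to P
P | 11_[#]01   read # → write #, move L, go to P
P | 11[_]#01   read _ → write #, move L, go to R
R | 1[1]##01
At halt the head is at cell 0.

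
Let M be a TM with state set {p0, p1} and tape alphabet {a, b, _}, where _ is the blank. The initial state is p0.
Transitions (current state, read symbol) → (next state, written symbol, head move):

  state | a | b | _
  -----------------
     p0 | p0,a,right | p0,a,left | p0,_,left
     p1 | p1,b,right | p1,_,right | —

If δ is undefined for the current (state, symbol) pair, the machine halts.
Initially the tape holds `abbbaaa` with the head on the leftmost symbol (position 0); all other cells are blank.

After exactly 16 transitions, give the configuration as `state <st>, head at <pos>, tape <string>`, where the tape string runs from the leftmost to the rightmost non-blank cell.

state p0, head at 6, tape aaaaaaa

p0 | [a]bbbaaa_   read a → write a, move right, go to p0
p0 | a[b]bbaaa_   read b → write a, move left, go to p0
p0 | [a]abbaaa_   read a → write a, move right, go to p0
p0 | a[a]bbaaa_   read a → write a, move right, go to p0
p0 | aa[b]baaa_   read b → write a, move left, go to p0
p0 | a[a]abaaa_   read a → write a, move right, go to p0
p0 | aa[a]baaa_   read a → write a, move right, go to p0
p0 | aaa[b]aaa_   read b → write a, move left, go to p0
p0 | aa[a]aaaa_   read a → write a, move right, go to p0
p0 | aaa[a]aaa_   read a → write a, move right, go to p0
p0 | aaaa[a]aa_   read a → write a, move right, go to p0
p0 | aaaaa[a]a_   read a → write a, move right, go to p0
p0 | aaaaaa[a]_   read a → write a, move right, go to p0
p0 | aaaaaaa[_]   read _ → write _, move left, go to p0
p0 | aaaaaa[a]_   read a → write a, move right, go to p0
p0 | aaaaaaa[_]   read _ → write _, move left, go to p0
p0 | aaaaaa[a]_
After 16 steps: state p0, head at 6, tape aaaaaaa.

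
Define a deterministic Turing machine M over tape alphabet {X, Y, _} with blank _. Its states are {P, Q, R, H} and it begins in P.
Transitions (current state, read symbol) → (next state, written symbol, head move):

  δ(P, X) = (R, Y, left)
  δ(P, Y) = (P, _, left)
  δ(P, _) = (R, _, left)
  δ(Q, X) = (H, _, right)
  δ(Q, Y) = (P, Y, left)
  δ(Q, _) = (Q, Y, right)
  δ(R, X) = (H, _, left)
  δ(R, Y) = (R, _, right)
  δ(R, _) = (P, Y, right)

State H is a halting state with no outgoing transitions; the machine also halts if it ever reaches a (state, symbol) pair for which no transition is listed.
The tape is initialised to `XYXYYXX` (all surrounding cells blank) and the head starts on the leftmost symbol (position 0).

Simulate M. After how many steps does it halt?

state=P head=0 tape=___[X]YXYYXX   (P,X)→(R,Y,left)
state=R head=-1 tape=__[_]YYXYYXX   (R,_)→(P,Y,right)
state=P head=0 tape=__Y[Y]YXYYXX   (P,Y)→(P,_,left)
state=P head=-1 tape=__[Y]_YXYYXX   (P,Y)→(P,_,left)
state=P head=-2 tape=_[_]__YXYYXX   (P,_)→(R,_,left)
state=R head=-3 tape=[_]___YXYYXX   (R,_)→(P,Y,right)
state=P head=-2 tape=Y[_]__YXYYXX   (P,_)→(R,_,left)
state=R head=-3 tape=[Y]___YXYYXX   (R,Y)→(R,_,right)
state=R head=-2 tape=_[_]__YXYYXX   (R,_)→(P,Y,right)
state=P head=-1 tape=_Y[_]_YXYYXX   (P,_)→(R,_,left)
state=R head=-2 tape=_[Y]__YXYYXX   (R,Y)→(R,_,right)
state=R head=-1 tape=__[_]_YXYYXX   (R,_)→(P,Y,right)
state=P head=0 tape=__Y[_]YXYYXX   (P,_)→(R,_,left)
state=R head=-1 tape=__[Y]_YXYYXX   (R,Y)→(R,_,right)
state=R head=0 tape=___[_]YXYYXX   (R,_)→(P,Y,right)
state=P head=1 tape=___Y[Y]XYYXX   (P,Y)→(P,_,left)
state=P head=0 tape=___[Y]_XYYXX   (P,Y)→(P,_,left)
state=P head=-1 tape=__[_]__XYYXX   (P,_)→(R,_,left)
state=R head=-2 tape=_[_]___XYYXX   (R,_)→(P,Y,right)
state=P head=-1 tape=_Y[_]__XYYXX   (P,_)→(R,_,left)
state=R head=-2 tape=_[Y]___XYYXX   (R,Y)→(R,_,right)
state=R head=-1 tape=__[_]__XYYXX   (R,_)→(P,Y,right)
state=P head=0 tape=__Y[_]_XYYXX   (P,_)→(R,_,left)
state=R head=-1 tape=__[Y]__XYYXX   (R,Y)→(R,_,right)
state=R head=0 tape=___[_]_XYYXX   (R,_)→(P,Y,right)
state=P head=1 tape=___Y[_]XYYXX   (P,_)→(R,_,left)
state=R head=0 tape=___[Y]_XYYXX   (R,Y)→(R,_,right)
state=R head=1 tape=____[_]XYYXX   (R,_)→(P,Y,right)
state=P head=2 tape=____Y[X]YYXX   (P,X)→(R,Y,left)
state=R head=1 tape=____[Y]YYYXX   (R,Y)→(R,_,right)
state=R head=2 tape=_____[Y]YYXX   (R,Y)→(R,_,right)
state=R head=3 tape=______[Y]YXX   (R,Y)→(R,_,right)
state=R head=4 tape=_______[Y]XX   (R,Y)→(R,_,right)
state=R head=5 tape=________[X]X   (R,X)→(H,_,left)
state=H head=4 tape=_______[_]_X
M halts after 34 transitions.

34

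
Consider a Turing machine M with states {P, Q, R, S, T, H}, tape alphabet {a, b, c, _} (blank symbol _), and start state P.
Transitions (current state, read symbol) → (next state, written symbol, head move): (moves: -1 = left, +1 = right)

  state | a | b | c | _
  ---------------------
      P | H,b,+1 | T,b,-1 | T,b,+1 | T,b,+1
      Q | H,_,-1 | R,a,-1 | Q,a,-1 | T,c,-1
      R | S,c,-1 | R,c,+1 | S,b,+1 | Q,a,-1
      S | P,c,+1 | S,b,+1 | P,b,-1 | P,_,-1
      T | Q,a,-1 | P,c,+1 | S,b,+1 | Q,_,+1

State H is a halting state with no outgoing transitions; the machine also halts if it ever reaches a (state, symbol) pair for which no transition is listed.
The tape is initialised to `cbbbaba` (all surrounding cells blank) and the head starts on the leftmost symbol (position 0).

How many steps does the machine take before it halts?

24

state=P head=0 tape=[c]bbbaba____   (P,c)→(T,b,+1)
state=T head=1 tape=b[b]bbaba____   (T,b)→(P,c,+1)
state=P head=2 tape=bc[b]baba____   (P,b)→(T,b,-1)
state=T head=1 tape=b[c]bbaba____   (T,c)→(S,b,+1)
state=S head=2 tape=bb[b]baba____   (S,b)→(S,b,+1)
state=S head=3 tape=bbb[b]aba____   (S,b)→(S,b,+1)
state=S head=4 tape=bbbb[a]ba____   (S,a)→(P,c,+1)
state=P head=5 tape=bbbbc[b]a____   (P,b)→(T,b,-1)
state=T head=4 tape=bbbb[c]ba____   (T,c)→(S,b,+1)
state=S head=5 tape=bbbbb[b]a____   (S,b)→(S,b,+1)
state=S head=6 tape=bbbbbb[a]____   (S,a)→(P,c,+1)
state=P head=7 tape=bbbbbbc[_]___   (P,_)→(T,b,+1)
state=T head=8 tape=bbbbbbcb[_]__   (T,_)→(Q,_,+1)
state=Q head=9 tape=bbbbbbcb_[_]_   (Q,_)→(T,c,-1)
state=T head=8 tape=bbbbbbcb[_]c_   (T,_)→(Q,_,+1)
state=Q head=9 tape=bbbbbbcb_[c]_   (Q,c)→(Q,a,-1)
state=Q head=8 tape=bbbbbbcb[_]a_   (Q,_)→(T,c,-1)
state=T head=7 tape=bbbbbbc[b]ca_   (T,b)→(P,c,+1)
state=P head=8 tape=bbbbbbcc[c]a_   (P,c)→(T,b,+1)
state=T head=9 tape=bbbbbbccb[a]_   (T,a)→(Q,a,-1)
state=Q head=8 tape=bbbbbbcc[b]a_   (Q,b)→(R,a,-1)
state=R head=7 tape=bbbbbbc[c]aa_   (R,c)→(S,b,+1)
state=S head=8 tape=bbbbbbcb[a]a_   (S,a)→(P,c,+1)
state=P head=9 tape=bbbbbbcbc[a]_   (P,a)→(H,b,+1)
state=H head=10 tape=bbbbbbcbcb[_]
M halts after 24 transitions.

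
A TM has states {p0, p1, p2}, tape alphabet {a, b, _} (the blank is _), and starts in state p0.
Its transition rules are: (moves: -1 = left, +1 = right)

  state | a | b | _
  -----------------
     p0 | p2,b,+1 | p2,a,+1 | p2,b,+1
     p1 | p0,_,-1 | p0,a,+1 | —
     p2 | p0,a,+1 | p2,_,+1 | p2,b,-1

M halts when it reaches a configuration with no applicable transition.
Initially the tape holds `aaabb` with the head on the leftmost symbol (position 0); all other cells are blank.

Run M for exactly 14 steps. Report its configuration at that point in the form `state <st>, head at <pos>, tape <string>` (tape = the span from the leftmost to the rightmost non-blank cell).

state p2, head at 4, tape ba___bb

p0 | [a]aabb__   read a → write b, move +1, go to p2
p2 | b[a]abb__   read a → write a, move +1, go to p0
p0 | ba[a]bb__   read a → write b, move +1, go to p2
p2 | bab[b]b__   read b → write _, move +1, go to p2
p2 | bab_[b]__   read b → write _, move +1, go to p2
p2 | bab__[_]_   read _ → write b, move -1, go to p2
p2 | bab_[_]b_   read _ → write b, move -1, go to p2
p2 | bab[_]bb_   read _ → write b, move -1, go to p2
p2 | ba[b]bbb_   read b → write _, move +1, go to p2
p2 | ba_[b]bb_   read b → write _, move +1, go to p2
p2 | ba__[b]b_   read b → write _, move +1, go to p2
p2 | ba___[b]_   read b → write _, move +1, go to p2
p2 | ba____[_]   read _ → write b, move -1, go to p2
p2 | ba___[_]b   read _ → write b, move -1, go to p2
p2 | ba__[_]bb
After 14 steps: state p2, head at 4, tape ba___bb.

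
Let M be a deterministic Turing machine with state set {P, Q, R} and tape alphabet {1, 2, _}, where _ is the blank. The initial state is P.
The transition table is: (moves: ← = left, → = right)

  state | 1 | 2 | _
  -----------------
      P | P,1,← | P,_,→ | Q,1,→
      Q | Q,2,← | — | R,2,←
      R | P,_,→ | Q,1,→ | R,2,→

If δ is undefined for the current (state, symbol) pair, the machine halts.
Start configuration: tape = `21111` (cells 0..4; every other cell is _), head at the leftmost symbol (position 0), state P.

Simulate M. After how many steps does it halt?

state=P head=0 tape=__[2]1111   (P,2)→(P,_,→)
state=P head=1 tape=___[1]111   (P,1)→(P,1,←)
state=P head=0 tape=__[_]1111   (P,_)→(Q,1,→)
state=Q head=1 tape=__1[1]111   (Q,1)→(Q,2,←)
state=Q head=0 tape=__[1]2111   (Q,1)→(Q,2,←)
state=Q head=-1 tape=_[_]22111   (Q,_)→(R,2,←)
state=R head=-2 tape=[_]222111   (R,_)→(R,2,→)
state=R head=-1 tape=2[2]22111   (R,2)→(Q,1,→)
state=Q head=0 tape=21[2]2111
M halts after 8 transitions.

8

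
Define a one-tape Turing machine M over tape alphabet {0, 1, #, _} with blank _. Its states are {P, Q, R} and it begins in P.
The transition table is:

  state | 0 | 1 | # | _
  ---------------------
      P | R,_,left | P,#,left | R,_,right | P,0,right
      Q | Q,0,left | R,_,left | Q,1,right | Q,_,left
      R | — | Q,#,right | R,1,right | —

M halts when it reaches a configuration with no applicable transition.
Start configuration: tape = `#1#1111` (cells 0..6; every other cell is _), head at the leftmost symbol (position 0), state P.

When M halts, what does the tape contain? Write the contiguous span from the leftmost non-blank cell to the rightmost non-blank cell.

P | [#]1#1111   read # → write _, move right, go to R
R | _[1]#1111   read 1 → write #, move right, go to Q
Q | _#[#]1111   read # → write 1, move right, go to Q
Q | _#1[1]111   read 1 → write _, move left, go to R
R | _#[1]_111   read 1 → write #, move right, go to Q
Q | _##[_]111   read _ → write _, move left, go to Q
Q | _#[#]_111   read # → write 1, move right, go to Q
Q | _#1[_]111   read _ → write _, move left, go to Q
Q | _#[1]_111   read 1 → write _, move left, go to R
R | _[#]__111   read # → write 1, move right, go to R
R | _1[_]_111
The non-blank tape span at halt is 1__111.

1__111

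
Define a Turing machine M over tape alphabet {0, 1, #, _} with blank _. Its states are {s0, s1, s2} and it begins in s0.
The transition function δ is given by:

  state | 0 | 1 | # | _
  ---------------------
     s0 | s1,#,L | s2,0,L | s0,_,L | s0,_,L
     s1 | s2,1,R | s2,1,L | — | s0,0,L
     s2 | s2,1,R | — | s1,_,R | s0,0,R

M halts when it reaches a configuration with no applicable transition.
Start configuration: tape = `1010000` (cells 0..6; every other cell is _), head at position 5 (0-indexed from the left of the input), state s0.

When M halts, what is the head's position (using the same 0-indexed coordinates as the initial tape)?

5

s0 | 10100[0]0__   read 0 → write #, move L, go to s1
s1 | 1010[0]#0__   read 0 → write 1, move R, go to s2
s2 | 10101[#]0__   read # → write _, move R, go to s1
s1 | 10101_[0]__   read 0 → write 1, move R, go to s2
s2 | 10101_1[_]_   read _ → write 0, move R, go to s0
s0 | 10101_10[_]   read _ → write _, move L, go to s0
s0 | 10101_1[0]_   read 0 → write #, move L, go to s1
s1 | 10101_[1]#_   read 1 → write 1, move L, go to s2
s2 | 10101[_]1#_   read _ → write 0, move R, go to s0
s0 | 101010[1]#_   read 1 → write 0, move L, go to s2
s2 | 10101[0]0#_   read 0 → write 1, move R, go to s2
s2 | 101011[0]#_   read 0 → write 1, move R, go to s2
s2 | 1010111[#]_   read # → write _, move R, go to s1
s1 | 1010111_[_]   read _ → write 0, move L, go to s0
s0 | 1010111[_]0   read _ → write _, move L, go to s0
s0 | 101011[1]_0   read 1 → write 0, move L, go to s2
s2 | 10101[1]0_0
At halt the head is at cell 5.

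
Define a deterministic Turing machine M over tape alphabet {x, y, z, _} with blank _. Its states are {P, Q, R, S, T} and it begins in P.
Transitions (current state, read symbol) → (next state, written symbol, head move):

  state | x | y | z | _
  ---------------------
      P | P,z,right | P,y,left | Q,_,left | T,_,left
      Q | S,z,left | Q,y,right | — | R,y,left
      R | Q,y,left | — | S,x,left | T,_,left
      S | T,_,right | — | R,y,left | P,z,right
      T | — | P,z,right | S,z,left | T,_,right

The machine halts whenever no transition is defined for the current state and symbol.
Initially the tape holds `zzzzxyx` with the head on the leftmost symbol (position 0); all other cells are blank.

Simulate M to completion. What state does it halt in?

P | ___[z]zzzxyx   read z → write _, move left, go to Q
Q | __[_]_zzzxyx   read _ → write y, move left, go to R
R | _[_]y_zzzxyx   read _ → write _, move left, go to T
T | [_]_y_zzzxyx   read _ → write _, move right, go to T
T | _[_]y_zzzxyx   read _ → write _, move right, go to T
T | __[y]_zzzxyx   read y → write z, move right, go to P
P | __z[_]zzzxyx   read _ → write _, move left, go to T
T | __[z]_zzzxyx   read z → write z, move left, go to S
S | _[_]z_zzzxyx   read _ → write z, move right, go to P
P | _z[z]_zzzxyx   read z → write _, move left, go to Q
Q | _[z]__zzzxyx
No transition is defined for (Q, z); M halts in state Q.

Q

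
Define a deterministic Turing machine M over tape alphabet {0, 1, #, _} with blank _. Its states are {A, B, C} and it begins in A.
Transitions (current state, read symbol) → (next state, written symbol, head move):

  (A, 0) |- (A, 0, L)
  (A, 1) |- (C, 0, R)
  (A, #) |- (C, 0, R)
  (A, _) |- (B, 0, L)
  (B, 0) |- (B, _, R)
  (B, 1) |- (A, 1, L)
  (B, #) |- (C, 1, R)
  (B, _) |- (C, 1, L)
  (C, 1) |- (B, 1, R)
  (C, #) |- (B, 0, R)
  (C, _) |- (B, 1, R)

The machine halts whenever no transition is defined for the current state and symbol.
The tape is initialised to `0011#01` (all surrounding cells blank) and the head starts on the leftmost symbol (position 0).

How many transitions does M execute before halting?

23

state=A head=0 tape=___[0]011#01   (A,0)→(A,0,L)
state=A head=-1 tape=__[_]0011#01   (A,_)→(B,0,L)
state=B head=-2 tape=_[_]00011#01   (B,_)→(C,1,L)
state=C head=-3 tape=[_]100011#01   (C,_)→(B,1,R)
state=B head=-2 tape=1[1]00011#01   (B,1)→(A,1,L)
state=A head=-3 tape=[1]100011#01   (A,1)→(C,0,R)
state=C head=-2 tape=0[1]00011#01   (C,1)→(B,1,R)
state=B head=-1 tape=01[0]0011#01   (B,0)→(B,_,R)
state=B head=0 tape=01_[0]011#01   (B,0)→(B,_,R)
state=B head=1 tape=01__[0]11#01   (B,0)→(B,_,R)
state=B head=2 tape=01___[1]1#01   (B,1)→(A,1,L)
state=A head=1 tape=01__[_]11#01   (A,_)→(B,0,L)
state=B head=0 tape=01_[_]011#01   (B,_)→(C,1,L)
state=C head=-1 tape=01[_]1011#01   (C,_)→(B,1,R)
state=B head=0 tape=011[1]011#01   (B,1)→(A,1,L)
state=A head=-1 tape=01[1]1011#01   (A,1)→(C,0,R)
state=C head=0 tape=010[1]011#01   (C,1)→(B,1,R)
state=B head=1 tape=0101[0]11#01   (B,0)→(B,_,R)
state=B head=2 tape=0101_[1]1#01   (B,1)→(A,1,L)
state=A head=1 tape=0101[_]11#01   (A,_)→(B,0,L)
state=B head=0 tape=010[1]011#01   (B,1)→(A,1,L)
state=A head=-1 tape=01[0]1011#01   (A,0)→(A,0,L)
state=A head=-2 tape=0[1]01011#01   (A,1)→(C,0,R)
state=C head=-1 tape=00[0]1011#01
M halts after 23 transitions.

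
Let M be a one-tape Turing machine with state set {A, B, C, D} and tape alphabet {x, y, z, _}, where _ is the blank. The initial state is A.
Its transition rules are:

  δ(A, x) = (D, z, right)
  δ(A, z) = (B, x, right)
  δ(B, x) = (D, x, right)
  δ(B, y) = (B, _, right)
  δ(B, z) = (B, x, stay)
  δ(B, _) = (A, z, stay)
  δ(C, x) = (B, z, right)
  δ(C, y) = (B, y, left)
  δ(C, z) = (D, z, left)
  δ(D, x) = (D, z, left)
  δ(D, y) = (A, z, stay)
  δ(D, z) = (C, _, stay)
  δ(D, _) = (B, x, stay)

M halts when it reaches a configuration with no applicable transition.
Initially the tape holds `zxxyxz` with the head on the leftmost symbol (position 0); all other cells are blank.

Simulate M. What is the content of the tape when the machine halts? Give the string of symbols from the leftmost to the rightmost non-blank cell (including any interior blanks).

state=A head=0 tape=_[z]xxyxz   (A,z)→(B,x,right)
state=B head=1 tape=_x[x]xyxz   (B,x)→(D,x,right)
state=D head=2 tape=_xx[x]yxz   (D,x)→(D,z,left)
state=D head=1 tape=_x[x]zyxz   (D,x)→(D,z,left)
state=D head=0 tape=_[x]zzyxz   (D,x)→(D,z,left)
state=D head=-1 tape=[_]zzzyxz   (D,_)→(B,x,stay)
state=B head=-1 tape=[x]zzzyxz   (B,x)→(D,x,right)
state=D head=0 tape=x[z]zzyxz   (D,z)→(C,_,stay)
state=C head=0 tape=x[_]zzyxz
The non-blank tape span at halt is x_zzyxz.

x_zzyxz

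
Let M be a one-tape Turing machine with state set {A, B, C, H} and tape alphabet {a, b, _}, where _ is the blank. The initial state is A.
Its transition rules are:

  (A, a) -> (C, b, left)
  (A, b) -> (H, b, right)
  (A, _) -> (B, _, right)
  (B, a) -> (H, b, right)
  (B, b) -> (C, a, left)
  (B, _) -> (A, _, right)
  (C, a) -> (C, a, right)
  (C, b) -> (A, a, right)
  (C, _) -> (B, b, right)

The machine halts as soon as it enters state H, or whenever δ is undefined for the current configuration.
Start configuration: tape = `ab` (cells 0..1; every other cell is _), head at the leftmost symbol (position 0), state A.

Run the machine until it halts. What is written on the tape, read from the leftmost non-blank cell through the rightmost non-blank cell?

aab

state=A head=0 tape=_[a]b_   (A,a)→(C,b,left)
state=C head=-1 tape=[_]bb_   (C,_)→(B,b,right)
state=B head=0 tape=b[b]b_   (B,b)→(C,a,left)
state=C head=-1 tape=[b]ab_   (C,b)→(A,a,right)
state=A head=0 tape=a[a]b_   (A,a)→(C,b,left)
state=C head=-1 tape=[a]bb_   (C,a)→(C,a,right)
state=C head=0 tape=a[b]b_   (C,b)→(A,a,right)
state=A head=1 tape=aa[b]_   (A,b)→(H,b,right)
state=H head=2 tape=aab[_]
The non-blank tape span at halt is aab.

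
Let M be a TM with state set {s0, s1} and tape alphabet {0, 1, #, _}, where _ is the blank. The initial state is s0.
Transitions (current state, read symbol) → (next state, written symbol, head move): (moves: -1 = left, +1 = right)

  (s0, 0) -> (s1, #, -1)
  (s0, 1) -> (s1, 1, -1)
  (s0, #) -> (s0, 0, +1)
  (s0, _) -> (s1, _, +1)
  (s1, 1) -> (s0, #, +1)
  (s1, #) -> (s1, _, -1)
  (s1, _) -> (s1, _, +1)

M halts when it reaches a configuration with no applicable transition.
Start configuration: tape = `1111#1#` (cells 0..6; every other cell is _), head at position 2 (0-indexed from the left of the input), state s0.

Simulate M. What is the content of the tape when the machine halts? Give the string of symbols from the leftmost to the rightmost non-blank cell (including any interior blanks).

s0 | 11[1]1#1#   read 1 → write 1, move -1, go to s1
s1 | 1[1]11#1#   read 1 → write #, move +1, go to s0
s0 | 1#[1]1#1#   read 1 → write 1, move -1, go to s1
s1 | 1[#]11#1#   read # → write _, move -1, go to s1
s1 | [1]_11#1#   read 1 → write #, move +1, go to s0
s0 | #[_]11#1#   read _ → write _, move +1, go to s1
s1 | #_[1]1#1#   read 1 → write #, move +1, go to s0
s0 | #_#[1]#1#   read 1 → write 1, move -1, go to s1
s1 | #_[#]1#1#   read # → write _, move -1, go to s1
s1 | #[_]_1#1#   read _ → write _, move +1, go to s1
s1 | #_[_]1#1#   read _ → write _, move +1, go to s1
s1 | #__[1]#1#   read 1 → write #, move +1, go to s0
s0 | #__#[#]1#   read # → write 0, move +1, go to s0
s0 | #__#0[1]#   read 1 → write 1, move -1, go to s1
s1 | #__#[0]1#
The non-blank tape span at halt is #__#01#.

#__#01#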